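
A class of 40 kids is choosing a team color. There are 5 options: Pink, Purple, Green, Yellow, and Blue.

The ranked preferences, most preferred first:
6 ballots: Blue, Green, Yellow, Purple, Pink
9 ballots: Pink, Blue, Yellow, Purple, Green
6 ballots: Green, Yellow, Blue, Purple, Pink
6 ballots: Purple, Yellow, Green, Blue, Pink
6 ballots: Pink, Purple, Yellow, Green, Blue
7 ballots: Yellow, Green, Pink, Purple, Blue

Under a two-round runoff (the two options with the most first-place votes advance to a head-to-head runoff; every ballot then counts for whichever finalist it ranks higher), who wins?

Round 1 first-place votes: Pink 15, Purple 6, Green 6, Yellow 7, Blue 6. Pink and Yellow advance.
Runoff: Pink is ranked above Yellow on 15 ballots, Yellow above Pink on 25.

Yellow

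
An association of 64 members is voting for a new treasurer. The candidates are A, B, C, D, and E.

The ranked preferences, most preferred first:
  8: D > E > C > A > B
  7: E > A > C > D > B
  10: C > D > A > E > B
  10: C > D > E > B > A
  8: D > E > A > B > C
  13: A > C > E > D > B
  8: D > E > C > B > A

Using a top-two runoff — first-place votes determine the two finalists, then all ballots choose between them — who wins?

Round 1 first-place votes: A 13, B 0, C 20, D 24, E 7. D and C advance.
Runoff: D is ranked above C on 24 ballots, C above D on 40.

C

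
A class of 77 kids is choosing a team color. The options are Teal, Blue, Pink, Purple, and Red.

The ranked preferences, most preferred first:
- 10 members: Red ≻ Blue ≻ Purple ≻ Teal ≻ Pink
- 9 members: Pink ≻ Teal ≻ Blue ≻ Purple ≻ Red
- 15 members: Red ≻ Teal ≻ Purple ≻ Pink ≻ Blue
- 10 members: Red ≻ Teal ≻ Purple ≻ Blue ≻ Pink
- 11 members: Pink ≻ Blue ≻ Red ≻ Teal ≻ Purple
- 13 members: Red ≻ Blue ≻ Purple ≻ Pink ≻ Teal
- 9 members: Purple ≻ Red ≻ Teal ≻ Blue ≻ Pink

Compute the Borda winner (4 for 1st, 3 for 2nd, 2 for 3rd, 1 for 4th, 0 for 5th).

Teal: 10×1 + 9×3 + 15×3 + 10×3 + 11×1 + 13×0 + 9×2 = 141
Blue: 10×3 + 9×2 + 15×0 + 10×1 + 11×3 + 13×3 + 9×1 = 139
Pink: 10×0 + 9×4 + 15×1 + 10×0 + 11×4 + 13×1 + 9×0 = 108
Purple: 10×2 + 9×1 + 15×2 + 10×2 + 11×0 + 13×2 + 9×4 = 141
Red: 10×4 + 9×0 + 15×4 + 10×4 + 11×2 + 13×4 + 9×3 = 241

Red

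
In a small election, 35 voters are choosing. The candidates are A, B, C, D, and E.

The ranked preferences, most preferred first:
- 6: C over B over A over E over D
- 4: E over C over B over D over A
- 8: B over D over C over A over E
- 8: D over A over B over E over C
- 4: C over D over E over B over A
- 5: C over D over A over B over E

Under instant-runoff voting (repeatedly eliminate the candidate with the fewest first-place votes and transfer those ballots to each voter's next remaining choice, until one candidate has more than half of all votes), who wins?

Round 1: A 0, B 8, C 15, D 8, E 4. A eliminated.
Round 2: B 8, C 15, D 8, E 4. E eliminated.
Round 3: B 8, C 19, D 8. C has a majority (≥18).

C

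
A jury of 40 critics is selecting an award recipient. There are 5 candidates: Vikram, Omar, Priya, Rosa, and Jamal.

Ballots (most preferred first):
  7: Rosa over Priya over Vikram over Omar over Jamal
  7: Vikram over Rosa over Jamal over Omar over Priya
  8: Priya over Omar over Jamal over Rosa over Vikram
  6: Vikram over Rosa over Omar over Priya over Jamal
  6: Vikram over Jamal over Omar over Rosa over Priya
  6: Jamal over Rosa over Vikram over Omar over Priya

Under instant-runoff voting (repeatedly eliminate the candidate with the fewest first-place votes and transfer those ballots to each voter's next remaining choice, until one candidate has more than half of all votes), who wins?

Rosa

Round 1: Vikram 19, Omar 0, Priya 8, Rosa 7, Jamal 6. Omar eliminated.
Round 2: Vikram 19, Priya 8, Rosa 7, Jamal 6. Jamal eliminated.
Round 3: Vikram 19, Priya 8, Rosa 13. Priya eliminated.
Round 4: Vikram 19, Rosa 21. Rosa has a majority (≥21).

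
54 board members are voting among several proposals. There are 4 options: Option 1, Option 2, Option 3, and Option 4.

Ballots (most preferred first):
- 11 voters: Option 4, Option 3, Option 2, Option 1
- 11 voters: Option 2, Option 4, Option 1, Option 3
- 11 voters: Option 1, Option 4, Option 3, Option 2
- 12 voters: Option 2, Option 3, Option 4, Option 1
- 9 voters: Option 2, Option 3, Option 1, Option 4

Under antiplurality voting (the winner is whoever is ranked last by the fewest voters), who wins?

Option 4

Last-place votes: Option 1 23, Option 2 11, Option 3 11, Option 4 9.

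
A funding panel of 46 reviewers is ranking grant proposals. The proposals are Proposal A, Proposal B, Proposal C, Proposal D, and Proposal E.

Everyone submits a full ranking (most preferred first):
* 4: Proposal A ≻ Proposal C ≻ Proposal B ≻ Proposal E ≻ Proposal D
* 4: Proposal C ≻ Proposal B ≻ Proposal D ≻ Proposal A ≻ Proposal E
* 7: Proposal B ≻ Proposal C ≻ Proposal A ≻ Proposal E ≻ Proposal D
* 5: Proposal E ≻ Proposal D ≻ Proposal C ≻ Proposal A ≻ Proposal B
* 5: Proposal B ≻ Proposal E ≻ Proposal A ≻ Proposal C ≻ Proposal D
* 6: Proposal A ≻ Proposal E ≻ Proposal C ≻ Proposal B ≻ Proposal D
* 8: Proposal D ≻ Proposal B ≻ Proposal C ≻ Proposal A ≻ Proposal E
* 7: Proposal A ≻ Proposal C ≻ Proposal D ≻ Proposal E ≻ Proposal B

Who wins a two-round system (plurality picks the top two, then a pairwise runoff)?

Proposal B

Round 1 first-place votes: Proposal A 17, Proposal B 12, Proposal C 4, Proposal D 8, Proposal E 5. Proposal A and Proposal B advance.
Runoff: Proposal A is ranked above Proposal B on 22 ballots, Proposal B above Proposal A on 24.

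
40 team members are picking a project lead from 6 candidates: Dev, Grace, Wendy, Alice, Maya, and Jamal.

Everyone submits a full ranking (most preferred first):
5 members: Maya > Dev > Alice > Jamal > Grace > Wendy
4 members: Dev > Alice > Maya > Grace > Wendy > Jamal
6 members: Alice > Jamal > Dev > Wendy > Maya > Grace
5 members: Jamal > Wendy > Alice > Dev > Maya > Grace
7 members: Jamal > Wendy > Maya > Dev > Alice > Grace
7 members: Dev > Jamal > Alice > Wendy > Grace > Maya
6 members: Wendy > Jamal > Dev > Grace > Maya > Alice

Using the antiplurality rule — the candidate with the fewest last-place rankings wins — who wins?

Dev

Last-place votes: Dev 0, Grace 18, Wendy 5, Alice 6, Maya 7, Jamal 4.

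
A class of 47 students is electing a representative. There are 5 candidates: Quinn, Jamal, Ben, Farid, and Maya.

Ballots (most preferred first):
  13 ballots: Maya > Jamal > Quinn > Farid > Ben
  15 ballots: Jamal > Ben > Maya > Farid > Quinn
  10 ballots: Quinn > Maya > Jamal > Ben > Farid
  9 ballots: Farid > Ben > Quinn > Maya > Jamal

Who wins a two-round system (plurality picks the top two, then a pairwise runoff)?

Maya

Round 1 first-place votes: Quinn 10, Jamal 15, Ben 0, Farid 9, Maya 13. Jamal and Maya advance.
Runoff: Jamal is ranked above Maya on 15 ballots, Maya above Jamal on 32.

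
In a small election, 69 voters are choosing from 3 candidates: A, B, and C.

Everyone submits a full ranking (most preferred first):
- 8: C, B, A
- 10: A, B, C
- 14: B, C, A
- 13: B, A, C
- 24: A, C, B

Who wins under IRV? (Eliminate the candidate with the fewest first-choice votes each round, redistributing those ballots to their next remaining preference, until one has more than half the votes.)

B

Round 1: A 34, B 27, C 8. C eliminated.
Round 2: A 34, B 35. B has a majority (≥35).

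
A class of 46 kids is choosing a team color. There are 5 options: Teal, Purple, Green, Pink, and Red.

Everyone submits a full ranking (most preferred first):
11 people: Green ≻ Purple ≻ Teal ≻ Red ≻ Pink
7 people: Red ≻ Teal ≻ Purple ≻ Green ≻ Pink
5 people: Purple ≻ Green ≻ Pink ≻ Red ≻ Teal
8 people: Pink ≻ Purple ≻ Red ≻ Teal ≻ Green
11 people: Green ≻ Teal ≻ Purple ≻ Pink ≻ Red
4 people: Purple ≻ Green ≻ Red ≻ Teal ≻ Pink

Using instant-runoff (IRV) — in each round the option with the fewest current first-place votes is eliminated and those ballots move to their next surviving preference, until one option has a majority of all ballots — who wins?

Purple

Round 1: Teal 0, Purple 9, Green 22, Pink 8, Red 7. Teal eliminated.
Round 2: Purple 9, Green 22, Pink 8, Red 7. Red eliminated.
Round 3: Purple 16, Green 22, Pink 8. Pink eliminated.
Round 4: Purple 24, Green 22. Purple has a majority (≥24).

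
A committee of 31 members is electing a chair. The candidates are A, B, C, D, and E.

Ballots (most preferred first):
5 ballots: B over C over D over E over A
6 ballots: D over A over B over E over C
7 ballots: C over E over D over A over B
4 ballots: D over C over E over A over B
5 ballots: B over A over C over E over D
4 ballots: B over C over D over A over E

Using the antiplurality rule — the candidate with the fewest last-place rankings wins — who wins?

Last-place votes: A 5, B 11, C 6, D 5, E 4.

E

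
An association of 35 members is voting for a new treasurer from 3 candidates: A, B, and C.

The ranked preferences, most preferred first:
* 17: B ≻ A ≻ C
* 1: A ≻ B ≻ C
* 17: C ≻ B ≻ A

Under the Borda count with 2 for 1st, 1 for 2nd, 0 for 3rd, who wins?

A: 17×1 + 1×2 + 17×0 = 19
B: 17×2 + 1×1 + 17×1 = 52
C: 17×0 + 1×0 + 17×2 = 34

B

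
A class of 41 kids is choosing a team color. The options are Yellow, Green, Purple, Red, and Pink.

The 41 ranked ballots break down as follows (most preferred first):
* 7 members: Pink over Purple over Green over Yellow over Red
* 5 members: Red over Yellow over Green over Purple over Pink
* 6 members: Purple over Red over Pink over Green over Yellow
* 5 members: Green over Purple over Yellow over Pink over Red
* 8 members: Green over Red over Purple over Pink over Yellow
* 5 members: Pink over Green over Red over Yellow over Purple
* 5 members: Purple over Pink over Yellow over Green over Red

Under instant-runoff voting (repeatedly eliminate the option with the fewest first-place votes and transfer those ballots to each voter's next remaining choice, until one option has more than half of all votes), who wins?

Round 1: Yellow 0, Green 13, Purple 11, Red 5, Pink 12. Yellow eliminated.
Round 2: Green 13, Purple 11, Red 5, Pink 12. Red eliminated.
Round 3: Green 18, Purple 11, Pink 12. Purple eliminated.
Round 4: Green 18, Pink 23. Pink has a majority (≥21).

Pink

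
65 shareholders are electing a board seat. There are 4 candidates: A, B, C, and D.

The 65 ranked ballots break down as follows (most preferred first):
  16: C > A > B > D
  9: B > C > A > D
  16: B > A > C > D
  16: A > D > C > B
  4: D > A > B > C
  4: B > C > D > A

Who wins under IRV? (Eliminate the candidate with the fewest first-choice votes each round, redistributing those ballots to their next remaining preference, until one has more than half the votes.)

A

Round 1: A 16, B 29, C 16, D 4. D eliminated.
Round 2: A 20, B 29, C 16. C eliminated.
Round 3: A 36, B 29. A has a majority (≥33).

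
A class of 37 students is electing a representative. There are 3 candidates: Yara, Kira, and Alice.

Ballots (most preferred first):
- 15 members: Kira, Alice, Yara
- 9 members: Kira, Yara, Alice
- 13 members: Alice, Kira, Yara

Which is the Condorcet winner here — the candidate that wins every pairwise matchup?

Kira

Kira vs Yara: 37–0
Kira vs Alice: 24–13
Kira beats every other candidate.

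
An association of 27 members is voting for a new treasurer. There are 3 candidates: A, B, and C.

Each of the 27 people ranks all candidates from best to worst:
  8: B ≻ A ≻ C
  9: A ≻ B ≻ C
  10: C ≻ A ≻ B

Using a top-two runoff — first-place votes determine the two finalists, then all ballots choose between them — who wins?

A

Round 1 first-place votes: A 9, B 8, C 10. C and A advance.
Runoff: C is ranked above A on 10 ballots, A above C on 17.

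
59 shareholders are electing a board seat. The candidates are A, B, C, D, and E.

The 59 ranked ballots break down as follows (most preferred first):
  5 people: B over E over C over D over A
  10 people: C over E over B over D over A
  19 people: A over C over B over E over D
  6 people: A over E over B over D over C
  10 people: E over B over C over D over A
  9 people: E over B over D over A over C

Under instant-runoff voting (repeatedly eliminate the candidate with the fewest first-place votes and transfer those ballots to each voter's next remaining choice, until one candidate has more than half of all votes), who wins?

E

Round 1: A 25, B 5, C 10, D 0, E 19. D eliminated.
Round 2: A 25, B 5, C 10, E 19. B eliminated.
Round 3: A 25, C 10, E 24. C eliminated.
Round 4: A 25, E 34. E has a majority (≥30).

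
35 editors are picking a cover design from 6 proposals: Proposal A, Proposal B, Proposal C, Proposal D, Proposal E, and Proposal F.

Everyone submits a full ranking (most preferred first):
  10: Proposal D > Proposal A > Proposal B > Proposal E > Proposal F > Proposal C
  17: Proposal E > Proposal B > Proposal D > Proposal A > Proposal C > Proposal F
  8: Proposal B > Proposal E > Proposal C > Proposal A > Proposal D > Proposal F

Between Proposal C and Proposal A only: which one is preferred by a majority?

Proposal C is ranked above Proposal A on 8 ballots; Proposal A above Proposal C on 27.

Proposal A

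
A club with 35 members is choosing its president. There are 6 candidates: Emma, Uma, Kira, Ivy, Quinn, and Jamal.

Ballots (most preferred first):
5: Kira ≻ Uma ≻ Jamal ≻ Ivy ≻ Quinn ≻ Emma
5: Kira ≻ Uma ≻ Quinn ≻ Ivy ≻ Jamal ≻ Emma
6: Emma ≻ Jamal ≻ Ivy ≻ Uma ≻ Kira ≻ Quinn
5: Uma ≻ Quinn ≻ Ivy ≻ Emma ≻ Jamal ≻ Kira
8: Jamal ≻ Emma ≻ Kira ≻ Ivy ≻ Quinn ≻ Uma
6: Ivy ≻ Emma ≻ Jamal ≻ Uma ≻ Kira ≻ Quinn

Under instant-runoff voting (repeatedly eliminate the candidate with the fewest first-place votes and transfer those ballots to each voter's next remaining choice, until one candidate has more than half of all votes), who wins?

Jamal

Round 1: Emma 6, Uma 5, Kira 10, Ivy 6, Quinn 0, Jamal 8. Quinn eliminated.
Round 2: Emma 6, Uma 5, Kira 10, Ivy 6, Jamal 8. Uma eliminated.
Round 3: Emma 6, Kira 10, Ivy 11, Jamal 8. Emma eliminated.
Round 4: Kira 10, Ivy 11, Jamal 14. Kira eliminated.
Round 5: Ivy 16, Jamal 19. Jamal has a majority (≥18).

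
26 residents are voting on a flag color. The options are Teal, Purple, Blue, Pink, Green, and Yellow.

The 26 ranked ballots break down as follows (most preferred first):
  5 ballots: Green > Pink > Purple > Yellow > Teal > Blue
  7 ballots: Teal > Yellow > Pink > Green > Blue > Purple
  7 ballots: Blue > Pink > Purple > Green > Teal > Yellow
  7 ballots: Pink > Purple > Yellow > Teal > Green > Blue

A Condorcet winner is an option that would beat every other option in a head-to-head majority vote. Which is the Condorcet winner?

Pink

Pink vs Teal: 19–7
Pink vs Purple: 26–0
Pink vs Blue: 19–7
Pink vs Green: 21–5
Pink vs Yellow: 19–7
Pink beats every other option.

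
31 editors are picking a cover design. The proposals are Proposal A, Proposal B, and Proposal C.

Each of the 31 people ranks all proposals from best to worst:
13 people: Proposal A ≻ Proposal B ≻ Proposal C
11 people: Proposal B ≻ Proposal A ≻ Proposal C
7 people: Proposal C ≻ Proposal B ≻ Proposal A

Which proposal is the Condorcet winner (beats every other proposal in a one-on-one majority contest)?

Proposal B

Proposal B vs Proposal A: 18–13
Proposal B vs Proposal C: 24–7
Proposal B beats every other proposal.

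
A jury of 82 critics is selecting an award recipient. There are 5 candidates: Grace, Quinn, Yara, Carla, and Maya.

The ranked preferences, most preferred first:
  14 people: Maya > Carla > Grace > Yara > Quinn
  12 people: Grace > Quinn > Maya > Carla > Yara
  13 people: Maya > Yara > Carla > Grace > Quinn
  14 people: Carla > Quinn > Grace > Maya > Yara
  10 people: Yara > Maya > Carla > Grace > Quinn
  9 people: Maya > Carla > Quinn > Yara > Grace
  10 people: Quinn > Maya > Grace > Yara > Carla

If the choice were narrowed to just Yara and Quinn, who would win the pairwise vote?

Yara is ranked above Quinn on 37 ballots; Quinn above Yara on 45.

Quinn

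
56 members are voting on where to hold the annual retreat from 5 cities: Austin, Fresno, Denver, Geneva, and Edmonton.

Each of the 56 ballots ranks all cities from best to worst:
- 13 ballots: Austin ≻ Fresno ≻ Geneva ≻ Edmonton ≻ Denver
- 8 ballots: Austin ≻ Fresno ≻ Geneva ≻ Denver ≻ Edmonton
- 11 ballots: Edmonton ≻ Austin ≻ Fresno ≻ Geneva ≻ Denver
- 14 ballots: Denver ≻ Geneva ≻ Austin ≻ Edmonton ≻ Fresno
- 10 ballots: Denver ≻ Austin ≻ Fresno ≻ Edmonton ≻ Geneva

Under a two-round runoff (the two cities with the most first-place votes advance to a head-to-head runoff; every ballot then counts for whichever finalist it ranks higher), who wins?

Austin

Round 1 first-place votes: Austin 21, Fresno 0, Denver 24, Geneva 0, Edmonton 11. Denver and Austin advance.
Runoff: Denver is ranked above Austin on 24 ballots, Austin above Denver on 32.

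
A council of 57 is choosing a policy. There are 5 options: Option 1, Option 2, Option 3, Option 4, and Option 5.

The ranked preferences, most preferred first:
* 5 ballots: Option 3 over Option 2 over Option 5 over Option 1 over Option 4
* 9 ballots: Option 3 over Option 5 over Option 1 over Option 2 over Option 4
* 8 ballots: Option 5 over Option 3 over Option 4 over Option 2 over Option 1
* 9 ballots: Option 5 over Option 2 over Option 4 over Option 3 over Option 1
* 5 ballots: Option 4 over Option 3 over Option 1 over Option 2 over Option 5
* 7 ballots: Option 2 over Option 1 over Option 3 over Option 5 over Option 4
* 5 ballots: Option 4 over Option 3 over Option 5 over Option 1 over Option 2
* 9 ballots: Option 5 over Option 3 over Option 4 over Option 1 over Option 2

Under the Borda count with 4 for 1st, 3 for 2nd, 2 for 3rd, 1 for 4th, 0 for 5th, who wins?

Option 1: 5×1 + 9×2 + 8×0 + 9×0 + 5×2 + 7×3 + 5×1 + 9×1 = 68
Option 2: 5×3 + 9×1 + 8×1 + 9×3 + 5×1 + 7×4 + 5×0 + 9×0 = 92
Option 3: 5×4 + 9×4 + 8×3 + 9×1 + 5×3 + 7×2 + 5×3 + 9×3 = 160
Option 4: 5×0 + 9×0 + 8×2 + 9×2 + 5×4 + 7×0 + 5×4 + 9×2 = 92
Option 5: 5×2 + 9×3 + 8×4 + 9×4 + 5×0 + 7×1 + 5×2 + 9×4 = 158

Option 3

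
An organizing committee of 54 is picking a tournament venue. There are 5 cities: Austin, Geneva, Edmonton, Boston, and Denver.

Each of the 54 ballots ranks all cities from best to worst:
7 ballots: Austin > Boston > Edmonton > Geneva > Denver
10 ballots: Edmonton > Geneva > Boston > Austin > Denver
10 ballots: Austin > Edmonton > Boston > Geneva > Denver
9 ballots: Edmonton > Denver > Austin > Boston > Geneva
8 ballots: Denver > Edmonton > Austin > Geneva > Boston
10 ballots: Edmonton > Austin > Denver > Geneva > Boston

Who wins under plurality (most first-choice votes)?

Edmonton

First-place votes: Austin 17, Geneva 0, Edmonton 29, Boston 0, Denver 8.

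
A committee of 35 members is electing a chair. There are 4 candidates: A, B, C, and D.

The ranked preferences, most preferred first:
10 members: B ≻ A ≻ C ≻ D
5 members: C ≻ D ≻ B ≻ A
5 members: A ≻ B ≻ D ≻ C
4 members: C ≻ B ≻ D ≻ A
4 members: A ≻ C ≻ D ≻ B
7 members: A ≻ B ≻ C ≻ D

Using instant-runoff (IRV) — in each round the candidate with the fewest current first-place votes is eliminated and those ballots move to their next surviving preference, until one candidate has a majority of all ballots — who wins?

B

Round 1: A 16, B 10, C 9, D 0. D eliminated.
Round 2: A 16, B 10, C 9. C eliminated.
Round 3: A 16, B 19. B has a majority (≥18).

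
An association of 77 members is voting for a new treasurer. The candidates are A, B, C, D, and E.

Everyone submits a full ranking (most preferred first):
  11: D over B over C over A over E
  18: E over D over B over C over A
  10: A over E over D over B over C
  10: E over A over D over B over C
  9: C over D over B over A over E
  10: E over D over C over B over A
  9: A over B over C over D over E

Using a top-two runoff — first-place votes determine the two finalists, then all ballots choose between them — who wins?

A

Round 1 first-place votes: A 19, B 0, C 9, D 11, E 38. E and A advance.
Runoff: E is ranked above A on 38 ballots, A above E on 39.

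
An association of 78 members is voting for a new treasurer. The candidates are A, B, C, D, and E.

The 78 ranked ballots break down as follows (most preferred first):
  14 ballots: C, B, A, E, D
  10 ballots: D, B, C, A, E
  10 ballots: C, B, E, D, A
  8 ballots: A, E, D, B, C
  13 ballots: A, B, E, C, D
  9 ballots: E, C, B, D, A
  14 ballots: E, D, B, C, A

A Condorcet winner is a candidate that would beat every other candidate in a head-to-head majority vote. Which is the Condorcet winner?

B

B vs A: 57–21
B vs C: 45–33
B vs D: 46–32
B vs E: 47–31
B beats every other candidate.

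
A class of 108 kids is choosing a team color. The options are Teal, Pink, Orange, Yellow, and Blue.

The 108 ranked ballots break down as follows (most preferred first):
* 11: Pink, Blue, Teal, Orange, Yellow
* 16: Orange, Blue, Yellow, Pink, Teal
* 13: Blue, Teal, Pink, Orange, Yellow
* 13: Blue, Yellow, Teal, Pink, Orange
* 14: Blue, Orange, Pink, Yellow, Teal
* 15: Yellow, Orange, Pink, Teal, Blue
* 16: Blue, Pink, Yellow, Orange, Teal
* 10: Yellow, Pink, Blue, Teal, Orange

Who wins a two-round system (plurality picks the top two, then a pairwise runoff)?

Round 1 first-place votes: Teal 0, Pink 11, Orange 16, Yellow 25, Blue 56. Blue and Yellow advance.
Runoff: Blue is ranked above Yellow on 83 ballots, Yellow above Blue on 25.

Blue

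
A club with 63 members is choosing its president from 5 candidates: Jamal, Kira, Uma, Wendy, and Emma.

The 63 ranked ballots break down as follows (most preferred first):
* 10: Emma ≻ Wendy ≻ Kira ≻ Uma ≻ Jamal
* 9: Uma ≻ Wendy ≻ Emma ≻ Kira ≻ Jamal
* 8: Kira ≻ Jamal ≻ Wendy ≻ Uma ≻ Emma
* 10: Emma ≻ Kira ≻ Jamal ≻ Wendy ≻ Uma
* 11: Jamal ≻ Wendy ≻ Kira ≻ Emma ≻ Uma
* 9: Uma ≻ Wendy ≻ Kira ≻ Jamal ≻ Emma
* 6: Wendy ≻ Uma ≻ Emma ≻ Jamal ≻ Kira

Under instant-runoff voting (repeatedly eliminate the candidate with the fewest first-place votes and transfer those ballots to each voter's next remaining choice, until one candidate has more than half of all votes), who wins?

Round 1: Jamal 11, Kira 8, Uma 18, Wendy 6, Emma 20. Wendy eliminated.
Round 2: Jamal 11, Kira 8, Uma 24, Emma 20. Kira eliminated.
Round 3: Jamal 19, Uma 24, Emma 20. Jamal eliminated.
Round 4: Uma 32, Emma 31. Uma has a majority (≥32).

Uma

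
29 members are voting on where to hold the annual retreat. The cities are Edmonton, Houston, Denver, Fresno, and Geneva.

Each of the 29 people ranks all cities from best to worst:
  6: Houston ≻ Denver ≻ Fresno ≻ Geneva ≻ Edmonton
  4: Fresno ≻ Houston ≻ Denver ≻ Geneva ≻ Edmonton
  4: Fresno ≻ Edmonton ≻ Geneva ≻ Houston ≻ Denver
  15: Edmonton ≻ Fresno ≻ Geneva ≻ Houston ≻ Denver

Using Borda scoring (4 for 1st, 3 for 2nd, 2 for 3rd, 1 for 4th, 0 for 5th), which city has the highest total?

Edmonton: 6×0 + 4×0 + 4×3 + 15×4 = 72
Houston: 6×4 + 4×3 + 4×1 + 15×1 = 55
Denver: 6×3 + 4×2 + 4×0 + 15×0 = 26
Fresno: 6×2 + 4×4 + 4×4 + 15×3 = 89
Geneva: 6×1 + 4×1 + 4×2 + 15×2 = 48

Fresno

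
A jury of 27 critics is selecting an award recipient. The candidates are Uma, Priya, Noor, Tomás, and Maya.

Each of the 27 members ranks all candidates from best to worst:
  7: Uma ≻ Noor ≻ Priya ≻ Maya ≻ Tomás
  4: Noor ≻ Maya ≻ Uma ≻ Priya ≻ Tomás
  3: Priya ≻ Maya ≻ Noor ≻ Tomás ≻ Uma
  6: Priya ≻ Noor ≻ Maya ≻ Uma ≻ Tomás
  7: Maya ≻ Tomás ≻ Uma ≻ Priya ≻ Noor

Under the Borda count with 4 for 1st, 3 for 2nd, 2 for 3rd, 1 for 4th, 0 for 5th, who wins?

Uma: 7×4 + 4×2 + 3×0 + 6×1 + 7×2 = 56
Priya: 7×2 + 4×1 + 3×4 + 6×4 + 7×1 = 61
Noor: 7×3 + 4×4 + 3×2 + 6×3 + 7×0 = 61
Tomás: 7×0 + 4×0 + 3×1 + 6×0 + 7×3 = 24
Maya: 7×1 + 4×3 + 3×3 + 6×2 + 7×4 = 68

Maya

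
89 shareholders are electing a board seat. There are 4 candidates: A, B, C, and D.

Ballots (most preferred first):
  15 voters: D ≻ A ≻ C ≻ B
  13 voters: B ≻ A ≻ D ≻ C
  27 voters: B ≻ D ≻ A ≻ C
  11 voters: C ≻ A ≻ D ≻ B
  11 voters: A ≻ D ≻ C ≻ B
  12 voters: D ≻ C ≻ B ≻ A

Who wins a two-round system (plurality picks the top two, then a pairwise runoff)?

D

Round 1 first-place votes: A 11, B 40, C 11, D 27. B and D advance.
Runoff: B is ranked above D on 40 ballots, D above B on 49.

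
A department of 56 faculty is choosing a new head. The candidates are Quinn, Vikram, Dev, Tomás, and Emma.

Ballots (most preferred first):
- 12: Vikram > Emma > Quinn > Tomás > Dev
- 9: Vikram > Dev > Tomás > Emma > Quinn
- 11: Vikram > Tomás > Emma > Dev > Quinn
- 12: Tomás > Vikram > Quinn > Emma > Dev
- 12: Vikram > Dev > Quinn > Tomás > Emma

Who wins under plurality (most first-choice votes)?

Vikram

First-place votes: Quinn 0, Vikram 44, Dev 0, Tomás 12, Emma 0.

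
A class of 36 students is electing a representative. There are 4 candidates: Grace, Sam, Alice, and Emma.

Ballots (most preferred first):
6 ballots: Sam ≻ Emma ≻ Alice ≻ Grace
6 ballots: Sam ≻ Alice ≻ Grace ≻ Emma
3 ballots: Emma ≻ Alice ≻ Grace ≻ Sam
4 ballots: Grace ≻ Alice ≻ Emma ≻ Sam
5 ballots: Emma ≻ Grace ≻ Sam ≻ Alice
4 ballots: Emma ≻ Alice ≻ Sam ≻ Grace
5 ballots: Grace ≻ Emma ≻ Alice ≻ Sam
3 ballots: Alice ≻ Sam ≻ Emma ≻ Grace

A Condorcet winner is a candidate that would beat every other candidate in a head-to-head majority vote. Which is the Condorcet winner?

Emma

Emma vs Grace: 21–15
Emma vs Sam: 21–15
Emma vs Alice: 23–13
Emma beats every other candidate.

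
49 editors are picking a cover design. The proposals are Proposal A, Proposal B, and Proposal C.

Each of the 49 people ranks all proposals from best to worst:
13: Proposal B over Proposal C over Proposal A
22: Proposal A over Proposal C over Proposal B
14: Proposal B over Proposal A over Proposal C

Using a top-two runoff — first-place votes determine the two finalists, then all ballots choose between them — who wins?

Proposal B

Round 1 first-place votes: Proposal A 22, Proposal B 27, Proposal C 0. Proposal B and Proposal A advance.
Runoff: Proposal B is ranked above Proposal A on 27 ballots, Proposal A above Proposal B on 22.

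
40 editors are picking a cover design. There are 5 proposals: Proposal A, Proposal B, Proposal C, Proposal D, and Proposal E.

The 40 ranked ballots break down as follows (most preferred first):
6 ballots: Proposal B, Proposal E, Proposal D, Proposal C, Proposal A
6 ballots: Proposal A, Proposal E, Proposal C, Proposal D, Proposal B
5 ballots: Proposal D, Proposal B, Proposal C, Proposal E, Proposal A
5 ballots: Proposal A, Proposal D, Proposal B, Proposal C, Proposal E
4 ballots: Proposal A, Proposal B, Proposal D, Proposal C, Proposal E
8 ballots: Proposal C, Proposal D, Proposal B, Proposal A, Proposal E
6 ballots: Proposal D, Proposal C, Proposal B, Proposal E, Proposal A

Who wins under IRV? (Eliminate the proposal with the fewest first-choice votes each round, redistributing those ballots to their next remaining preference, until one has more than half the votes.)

Round 1: Proposal A 15, Proposal B 6, Proposal C 8, Proposal D 11, Proposal E 0. Proposal E eliminated.
Round 2: Proposal A 15, Proposal B 6, Proposal C 8, Proposal D 11. Proposal B eliminated.
Round 3: Proposal A 15, Proposal C 8, Proposal D 17. Proposal C eliminated.
Round 4: Proposal A 15, Proposal D 25. Proposal D has a majority (≥21).

Proposal D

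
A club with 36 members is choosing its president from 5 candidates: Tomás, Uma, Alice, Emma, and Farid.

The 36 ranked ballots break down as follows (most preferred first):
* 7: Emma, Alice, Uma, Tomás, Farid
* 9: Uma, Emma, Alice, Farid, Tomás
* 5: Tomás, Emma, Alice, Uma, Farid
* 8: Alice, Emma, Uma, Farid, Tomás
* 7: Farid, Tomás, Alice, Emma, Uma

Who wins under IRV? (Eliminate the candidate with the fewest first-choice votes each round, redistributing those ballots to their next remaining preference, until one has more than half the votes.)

Emma

Round 1: Tomás 5, Uma 9, Alice 8, Emma 7, Farid 7. Tomás eliminated.
Round 2: Uma 9, Alice 8, Emma 12, Farid 7. Farid eliminated.
Round 3: Uma 9, Alice 15, Emma 12. Uma eliminated.
Round 4: Alice 15, Emma 21. Emma has a majority (≥19).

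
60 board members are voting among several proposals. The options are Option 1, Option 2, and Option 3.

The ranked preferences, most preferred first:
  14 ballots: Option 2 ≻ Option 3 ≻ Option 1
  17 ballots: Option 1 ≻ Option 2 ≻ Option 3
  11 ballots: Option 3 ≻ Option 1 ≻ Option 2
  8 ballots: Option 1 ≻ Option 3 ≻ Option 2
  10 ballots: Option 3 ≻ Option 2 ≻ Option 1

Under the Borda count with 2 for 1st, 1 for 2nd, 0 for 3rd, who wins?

Option 3

Option 1: 14×0 + 17×2 + 11×1 + 8×2 + 10×0 = 61
Option 2: 14×2 + 17×1 + 11×0 + 8×0 + 10×1 = 55
Option 3: 14×1 + 17×0 + 11×2 + 8×1 + 10×2 = 64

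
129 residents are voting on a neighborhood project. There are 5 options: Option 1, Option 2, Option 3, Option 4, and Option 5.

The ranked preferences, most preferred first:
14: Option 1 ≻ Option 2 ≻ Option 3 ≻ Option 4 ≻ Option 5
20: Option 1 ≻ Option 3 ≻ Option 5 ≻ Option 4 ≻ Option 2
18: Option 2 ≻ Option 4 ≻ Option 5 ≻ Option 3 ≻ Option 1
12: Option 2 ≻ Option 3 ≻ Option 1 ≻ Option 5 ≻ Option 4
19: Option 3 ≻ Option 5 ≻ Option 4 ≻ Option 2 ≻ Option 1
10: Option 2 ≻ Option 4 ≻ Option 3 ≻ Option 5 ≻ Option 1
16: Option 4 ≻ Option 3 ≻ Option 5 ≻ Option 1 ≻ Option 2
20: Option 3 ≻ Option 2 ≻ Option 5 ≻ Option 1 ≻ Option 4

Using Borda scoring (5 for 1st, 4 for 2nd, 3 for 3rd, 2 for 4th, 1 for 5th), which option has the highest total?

Option 1: 14×5 + 20×5 + 18×1 + 12×3 + 19×1 + 10×1 + 16×2 + 20×2 = 325
Option 2: 14×4 + 20×1 + 18×5 + 12×5 + 19×2 + 10×5 + 16×1 + 20×4 = 410
Option 3: 14×3 + 20×4 + 18×2 + 12×4 + 19×5 + 10×3 + 16×4 + 20×5 = 495
Option 4: 14×2 + 20×2 + 18×4 + 12×1 + 19×3 + 10×4 + 16×5 + 20×1 = 349
Option 5: 14×1 + 20×3 + 18×3 + 12×2 + 19×4 + 10×2 + 16×3 + 20×3 = 356

Option 3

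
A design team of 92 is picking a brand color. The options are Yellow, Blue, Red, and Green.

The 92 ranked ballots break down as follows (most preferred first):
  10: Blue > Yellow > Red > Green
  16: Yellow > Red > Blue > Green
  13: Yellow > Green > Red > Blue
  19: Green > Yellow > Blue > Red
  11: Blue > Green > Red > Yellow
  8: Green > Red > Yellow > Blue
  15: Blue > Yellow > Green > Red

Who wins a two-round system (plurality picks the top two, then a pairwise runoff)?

Round 1 first-place votes: Yellow 29, Blue 36, Red 0, Green 27. Blue and Yellow advance.
Runoff: Blue is ranked above Yellow on 36 ballots, Yellow above Blue on 56.

Yellow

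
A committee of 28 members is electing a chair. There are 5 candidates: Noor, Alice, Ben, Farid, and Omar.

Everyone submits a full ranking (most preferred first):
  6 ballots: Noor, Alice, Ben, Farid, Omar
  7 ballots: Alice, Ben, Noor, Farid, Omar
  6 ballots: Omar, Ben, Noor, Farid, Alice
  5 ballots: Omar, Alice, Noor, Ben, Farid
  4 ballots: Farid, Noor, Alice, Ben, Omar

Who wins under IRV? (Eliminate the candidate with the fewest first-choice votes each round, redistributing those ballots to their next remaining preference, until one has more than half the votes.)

Round 1: Noor 6, Alice 7, Ben 0, Farid 4, Omar 11. Ben eliminated.
Round 2: Noor 6, Alice 7, Farid 4, Omar 11. Farid eliminated.
Round 3: Noor 10, Alice 7, Omar 11. Alice eliminated.
Round 4: Noor 17, Omar 11. Noor has a majority (≥15).

Noor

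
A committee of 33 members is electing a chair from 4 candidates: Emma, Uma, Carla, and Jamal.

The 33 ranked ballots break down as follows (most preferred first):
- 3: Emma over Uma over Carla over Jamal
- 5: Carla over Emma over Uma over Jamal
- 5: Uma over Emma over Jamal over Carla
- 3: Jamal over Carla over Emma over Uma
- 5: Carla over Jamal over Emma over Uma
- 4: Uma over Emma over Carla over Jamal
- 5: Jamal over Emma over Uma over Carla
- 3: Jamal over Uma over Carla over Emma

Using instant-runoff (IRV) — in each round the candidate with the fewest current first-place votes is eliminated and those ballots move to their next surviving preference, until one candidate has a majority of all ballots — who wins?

Round 1: Emma 3, Uma 9, Carla 10, Jamal 11. Emma eliminated.
Round 2: Uma 12, Carla 10, Jamal 11. Carla eliminated.
Round 3: Uma 17, Jamal 16. Uma has a majority (≥17).

Uma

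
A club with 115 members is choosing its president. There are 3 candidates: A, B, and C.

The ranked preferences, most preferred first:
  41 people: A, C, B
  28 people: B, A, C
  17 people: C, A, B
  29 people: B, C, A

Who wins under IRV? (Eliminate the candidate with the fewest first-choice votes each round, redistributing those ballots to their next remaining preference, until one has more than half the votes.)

Round 1: A 41, B 57, C 17. C eliminated.
Round 2: A 58, B 57. A has a majority (≥58).

A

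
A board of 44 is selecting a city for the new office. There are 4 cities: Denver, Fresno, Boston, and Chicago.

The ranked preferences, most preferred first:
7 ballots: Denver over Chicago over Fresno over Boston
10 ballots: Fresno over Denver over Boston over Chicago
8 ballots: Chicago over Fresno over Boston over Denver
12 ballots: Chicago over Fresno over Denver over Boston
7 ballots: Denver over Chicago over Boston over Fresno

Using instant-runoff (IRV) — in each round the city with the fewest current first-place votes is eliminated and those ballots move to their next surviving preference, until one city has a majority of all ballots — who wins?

Round 1: Denver 14, Fresno 10, Boston 0, Chicago 20. Boston eliminated.
Round 2: Denver 14, Fresno 10, Chicago 20. Fresno eliminated.
Round 3: Denver 24, Chicago 20. Denver has a majority (≥23).

Denver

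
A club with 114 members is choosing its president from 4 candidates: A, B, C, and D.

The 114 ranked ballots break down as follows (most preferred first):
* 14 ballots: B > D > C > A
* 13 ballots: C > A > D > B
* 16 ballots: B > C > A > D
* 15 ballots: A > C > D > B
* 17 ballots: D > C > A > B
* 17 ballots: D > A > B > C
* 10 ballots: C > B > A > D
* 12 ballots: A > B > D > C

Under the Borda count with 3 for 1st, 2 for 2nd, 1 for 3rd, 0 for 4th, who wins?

A: 14×0 + 13×2 + 16×1 + 15×3 + 17×1 + 17×2 + 10×1 + 12×3 = 184
B: 14×3 + 13×0 + 16×3 + 15×0 + 17×0 + 17×1 + 10×2 + 12×2 = 151
C: 14×1 + 13×3 + 16×2 + 15×2 + 17×2 + 17×0 + 10×3 + 12×0 = 179
D: 14×2 + 13×1 + 16×0 + 15×1 + 17×3 + 17×3 + 10×0 + 12×1 = 170

A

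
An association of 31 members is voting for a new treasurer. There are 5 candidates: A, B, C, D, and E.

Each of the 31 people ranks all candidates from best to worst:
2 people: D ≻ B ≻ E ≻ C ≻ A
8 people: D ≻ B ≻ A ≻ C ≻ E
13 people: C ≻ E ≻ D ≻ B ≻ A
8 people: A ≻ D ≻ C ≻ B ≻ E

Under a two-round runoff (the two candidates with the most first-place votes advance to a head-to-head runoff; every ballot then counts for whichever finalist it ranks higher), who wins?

Round 1 first-place votes: A 8, B 0, C 13, D 10, E 0. C and D advance.
Runoff: C is ranked above D on 13 ballots, D above C on 18.

D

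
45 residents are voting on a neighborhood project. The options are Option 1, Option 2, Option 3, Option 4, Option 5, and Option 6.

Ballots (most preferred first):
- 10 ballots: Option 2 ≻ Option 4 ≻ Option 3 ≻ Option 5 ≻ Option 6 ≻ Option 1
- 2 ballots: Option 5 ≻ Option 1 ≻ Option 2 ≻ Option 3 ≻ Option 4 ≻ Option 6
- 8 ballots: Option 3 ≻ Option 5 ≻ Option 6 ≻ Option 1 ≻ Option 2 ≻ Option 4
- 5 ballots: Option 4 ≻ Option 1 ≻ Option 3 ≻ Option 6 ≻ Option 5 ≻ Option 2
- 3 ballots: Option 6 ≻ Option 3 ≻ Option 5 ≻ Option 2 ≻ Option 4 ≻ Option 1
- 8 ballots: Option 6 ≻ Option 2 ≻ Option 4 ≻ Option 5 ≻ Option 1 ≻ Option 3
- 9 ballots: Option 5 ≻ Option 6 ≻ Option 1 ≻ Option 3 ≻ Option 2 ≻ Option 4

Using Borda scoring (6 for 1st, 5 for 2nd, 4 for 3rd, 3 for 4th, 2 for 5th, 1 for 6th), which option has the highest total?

Option 1: 10×1 + 2×5 + 8×3 + 5×5 + 3×1 + 8×2 + 9×4 = 124
Option 2: 10×6 + 2×4 + 8×2 + 5×1 + 3×3 + 8×5 + 9×2 = 156
Option 3: 10×4 + 2×3 + 8×6 + 5×4 + 3×5 + 8×1 + 9×3 = 164
Option 4: 10×5 + 2×2 + 8×1 + 5×6 + 3×2 + 8×4 + 9×1 = 139
Option 5: 10×3 + 2×6 + 8×5 + 5×2 + 3×4 + 8×3 + 9×6 = 182
Option 6: 10×2 + 2×1 + 8×4 + 5×3 + 3×6 + 8×6 + 9×5 = 180

Option 5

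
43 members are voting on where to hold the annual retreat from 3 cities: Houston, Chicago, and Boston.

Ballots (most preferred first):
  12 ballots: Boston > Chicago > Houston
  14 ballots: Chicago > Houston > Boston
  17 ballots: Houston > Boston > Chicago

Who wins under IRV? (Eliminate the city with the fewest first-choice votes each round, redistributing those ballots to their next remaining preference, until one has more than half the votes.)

Round 1: Houston 17, Chicago 14, Boston 12. Boston eliminated.
Round 2: Houston 17, Chicago 26. Chicago has a majority (≥22).

Chicago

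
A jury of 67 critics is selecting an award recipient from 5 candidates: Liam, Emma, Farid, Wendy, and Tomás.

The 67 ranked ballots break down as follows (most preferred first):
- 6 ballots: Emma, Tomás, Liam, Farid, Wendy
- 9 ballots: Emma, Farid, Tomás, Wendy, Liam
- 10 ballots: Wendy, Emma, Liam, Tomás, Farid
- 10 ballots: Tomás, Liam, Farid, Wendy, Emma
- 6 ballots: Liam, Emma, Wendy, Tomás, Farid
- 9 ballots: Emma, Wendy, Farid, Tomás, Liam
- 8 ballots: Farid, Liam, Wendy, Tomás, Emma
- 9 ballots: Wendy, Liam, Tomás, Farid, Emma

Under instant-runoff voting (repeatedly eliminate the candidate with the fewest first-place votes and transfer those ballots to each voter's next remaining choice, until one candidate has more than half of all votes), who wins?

Round 1: Liam 6, Emma 24, Farid 8, Wendy 19, Tomás 10. Liam eliminated.
Round 2: Emma 30, Farid 8, Wendy 19, Tomás 10. Farid eliminated.
Round 3: Emma 30, Wendy 27, Tomás 10. Tomás eliminated.
Round 4: Emma 30, Wendy 37. Wendy has a majority (≥34).

Wendy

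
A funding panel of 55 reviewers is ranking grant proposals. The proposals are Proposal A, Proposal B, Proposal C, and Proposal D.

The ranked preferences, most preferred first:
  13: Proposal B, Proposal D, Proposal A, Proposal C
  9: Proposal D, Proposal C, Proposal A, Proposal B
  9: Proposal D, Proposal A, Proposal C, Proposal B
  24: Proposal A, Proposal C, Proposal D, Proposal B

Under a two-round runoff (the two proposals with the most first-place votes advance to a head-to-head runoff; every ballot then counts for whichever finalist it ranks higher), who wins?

Round 1 first-place votes: Proposal A 24, Proposal B 13, Proposal C 0, Proposal D 18. Proposal A and Proposal D advance.
Runoff: Proposal A is ranked above Proposal D on 24 ballots, Proposal D above Proposal A on 31.

Proposal D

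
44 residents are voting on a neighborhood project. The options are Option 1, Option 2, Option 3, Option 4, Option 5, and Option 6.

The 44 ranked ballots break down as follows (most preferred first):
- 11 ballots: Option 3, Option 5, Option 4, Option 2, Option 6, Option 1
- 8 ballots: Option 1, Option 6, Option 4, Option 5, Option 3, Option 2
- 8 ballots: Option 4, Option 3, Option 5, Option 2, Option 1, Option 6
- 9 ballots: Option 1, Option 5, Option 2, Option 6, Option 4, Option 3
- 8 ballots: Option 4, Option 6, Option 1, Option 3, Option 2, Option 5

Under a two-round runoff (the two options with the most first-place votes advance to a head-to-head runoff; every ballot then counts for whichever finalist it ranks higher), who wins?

Option 4

Round 1 first-place votes: Option 1 17, Option 2 0, Option 3 11, Option 4 16, Option 5 0, Option 6 0. Option 1 and Option 4 advance.
Runoff: Option 1 is ranked above Option 4 on 17 ballots, Option 4 above Option 1 on 27.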